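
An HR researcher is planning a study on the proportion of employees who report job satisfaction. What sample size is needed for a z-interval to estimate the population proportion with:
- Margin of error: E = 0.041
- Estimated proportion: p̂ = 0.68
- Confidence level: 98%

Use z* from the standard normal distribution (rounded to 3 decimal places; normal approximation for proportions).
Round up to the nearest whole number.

Using z* for proportion z-interval (normal approximation).

For 98% confidence, z* = 2.326 (from standard normal table)

Sample size formula for proportion z-interval: n = z*²p̂(1-p̂)/E²

n = 2.326² × 0.68 × 0.32 / 0.041²
  = 5.410276 × 0.2176 / 0.001681
  = 700.3427

Round up to the nearest whole number: n = 701

701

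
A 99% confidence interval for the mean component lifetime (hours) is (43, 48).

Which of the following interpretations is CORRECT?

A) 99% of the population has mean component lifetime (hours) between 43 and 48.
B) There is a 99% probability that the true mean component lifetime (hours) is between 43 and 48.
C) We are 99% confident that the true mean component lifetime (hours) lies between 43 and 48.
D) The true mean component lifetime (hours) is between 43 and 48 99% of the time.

A confidence interval represents our confidence in the procedure, not a probability statement about the parameter.

Key concept: If we repeated this sampling process many times and computed a 99% CI each time, about 99% of those intervals would contain the true population parameter.

For this specific interval (43, 48):
- Midpoint (point estimate): 45.5
- Margin of error: 2.5

The correct interpretation is the one stating confidence that the true parameter lies in the interval — option C.

C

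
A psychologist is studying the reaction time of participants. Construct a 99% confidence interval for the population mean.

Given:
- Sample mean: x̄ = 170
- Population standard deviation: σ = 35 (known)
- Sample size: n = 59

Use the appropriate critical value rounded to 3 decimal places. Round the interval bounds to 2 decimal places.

The population standard deviation σ is known, so use a z-interval (standard normal critical value).

For 99% confidence, z* = 2.576 (from standard normal table)

Standard error: SE = σ/√n = 35/√59 = 4.556612

Margin of error: E = z* × SE = 2.576 × 4.556612 = 11.7378

Z-interval: x̄ ± E = 170 ± 11.7378 = (158.2622, 181.7378)

Rounded to 2 decimal places:

(158.26, 181.74)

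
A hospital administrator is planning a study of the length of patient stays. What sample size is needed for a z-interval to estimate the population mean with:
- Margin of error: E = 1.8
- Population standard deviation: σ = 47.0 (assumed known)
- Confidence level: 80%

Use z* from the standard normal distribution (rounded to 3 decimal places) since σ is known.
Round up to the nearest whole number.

Using z* since population σ is known (z-interval formula).

For 80% confidence, z* = 1.282 (from standard normal table)

Sample size formula for z-interval: n = (z*σ/E)²

n = (1.282 × 47.0 / 1.8)²
  = (33.474444)²
  = 1120.5384

Round up to the nearest whole number: n = 1121

1121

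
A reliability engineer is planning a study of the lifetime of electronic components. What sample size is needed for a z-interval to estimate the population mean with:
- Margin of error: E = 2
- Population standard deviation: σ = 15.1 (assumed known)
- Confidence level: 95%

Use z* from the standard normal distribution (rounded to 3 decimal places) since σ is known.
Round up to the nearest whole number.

Using z* since population σ is known (z-interval formula).

For 95% confidence, z* = 1.96 (from standard normal table)

Sample size formula for z-interval: n = (z*σ/E)²

n = (1.96 × 15.1 / 2)²
  = (14.798000)²
  = 218.9808

Round up to the nearest whole number: n = 219

219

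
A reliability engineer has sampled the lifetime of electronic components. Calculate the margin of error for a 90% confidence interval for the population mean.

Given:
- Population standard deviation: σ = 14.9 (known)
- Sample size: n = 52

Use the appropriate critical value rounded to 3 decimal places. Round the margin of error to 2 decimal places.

The population standard deviation σ is known, so use the z-interval margin of error formula.

For 90% confidence, z* = 1.645 (from standard normal table)

Margin of error formula for z-interval: E = z* × σ/√n

E = 1.645 × 14.9/√52
  = 1.645 × 2.066258
  = 3.3990

Rounded to 2 decimal places:

3.40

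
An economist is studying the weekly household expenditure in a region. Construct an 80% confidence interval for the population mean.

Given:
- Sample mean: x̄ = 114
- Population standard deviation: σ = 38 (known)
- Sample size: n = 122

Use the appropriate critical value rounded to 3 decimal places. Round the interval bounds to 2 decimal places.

The population standard deviation σ is known, so use a z-interval (standard normal critical value).

For 80% confidence, z* = 1.282 (from standard normal table)

Standard error: SE = σ/√n = 38/√122 = 3.440358

Margin of error: E = z* × SE = 1.282 × 3.440358 = 4.4105

Z-interval: x̄ ± E = 114 ± 4.4105 = (109.5895, 118.4105)

Rounded to 2 decimal places:

(109.59, 118.41)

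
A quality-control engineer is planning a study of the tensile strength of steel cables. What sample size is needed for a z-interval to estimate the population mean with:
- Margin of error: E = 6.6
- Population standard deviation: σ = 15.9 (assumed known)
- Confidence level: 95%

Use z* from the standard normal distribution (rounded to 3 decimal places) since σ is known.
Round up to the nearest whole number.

Using z* since population σ is known (z-interval formula).

For 95% confidence, z* = 1.96 (from standard normal table)

Sample size formula for z-interval: n = (z*σ/E)²

n = (1.96 × 15.9 / 6.6)²
  = (4.721818)²
  = 22.2956

Round up to the nearest whole number: n = 23

23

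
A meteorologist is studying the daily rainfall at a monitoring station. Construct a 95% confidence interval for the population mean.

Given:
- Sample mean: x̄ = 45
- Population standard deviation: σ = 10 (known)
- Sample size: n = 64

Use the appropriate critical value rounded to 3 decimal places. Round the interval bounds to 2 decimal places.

The population standard deviation σ is known, so use a z-interval (standard normal critical value).

For 95% confidence, z* = 1.96 (from standard normal table)

Standard error: SE = σ/√n = 10/√64 = 1.250000

Margin of error: E = z* × SE = 1.96 × 1.250000 = 2.4500

Z-interval: x̄ ± E = 45 ± 2.4500 = (42.5500, 47.4500)

Rounded to 2 decimal places:

(42.55, 47.45)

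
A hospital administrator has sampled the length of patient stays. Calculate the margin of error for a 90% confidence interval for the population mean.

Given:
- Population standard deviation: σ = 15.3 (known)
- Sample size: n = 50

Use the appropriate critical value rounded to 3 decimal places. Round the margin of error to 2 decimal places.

The population standard deviation σ is known, so use the z-interval margin of error formula.

For 90% confidence, z* = 1.645 (from standard normal table)

Margin of error formula for z-interval: E = z* × σ/√n

E = 1.645 × 15.3/√50
  = 1.645 × 2.163747
  = 3.5594

Rounded to 2 decimal places:

3.56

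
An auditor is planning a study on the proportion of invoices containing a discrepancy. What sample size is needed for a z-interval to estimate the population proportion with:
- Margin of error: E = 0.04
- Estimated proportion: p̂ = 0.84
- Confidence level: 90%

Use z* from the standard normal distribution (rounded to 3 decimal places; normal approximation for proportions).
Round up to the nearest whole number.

Using z* for proportion z-interval (normal approximation).

For 90% confidence, z* = 1.645 (from standard normal table)

Sample size formula for proportion z-interval: n = z*²p̂(1-p̂)/E²

n = 1.645² × 0.84 × 0.16 / 0.04²
  = 2.706025 × 0.1344 / 0.0016
  = 227.3061

Round up to the nearest whole number: n = 228

228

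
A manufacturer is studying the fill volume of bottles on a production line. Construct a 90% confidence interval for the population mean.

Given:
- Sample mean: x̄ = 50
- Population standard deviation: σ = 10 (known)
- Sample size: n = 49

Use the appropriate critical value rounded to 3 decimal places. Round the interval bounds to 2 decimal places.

The population standard deviation σ is known, so use a z-interval (standard normal critical value).

For 90% confidence, z* = 1.645 (from standard normal table)

Standard error: SE = σ/√n = 10/√49 = 1.428571

Margin of error: E = z* × SE = 1.645 × 1.428571 = 2.3500

Z-interval: x̄ ± E = 50 ± 2.3500 = (47.6500, 52.3500)

Rounded to 2 decimal places:

(47.65, 52.35)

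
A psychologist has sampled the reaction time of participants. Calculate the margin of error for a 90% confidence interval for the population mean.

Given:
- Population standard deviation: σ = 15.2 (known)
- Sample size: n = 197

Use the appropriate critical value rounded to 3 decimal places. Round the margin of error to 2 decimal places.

The population standard deviation σ is known, so use the z-interval margin of error formula.

For 90% confidence, z* = 1.645 (from standard normal table)

Margin of error formula for z-interval: E = z* × σ/√n

E = 1.645 × 15.2/√197
  = 1.645 × 1.082955
  = 1.7815

Rounded to 2 decimal places:

1.78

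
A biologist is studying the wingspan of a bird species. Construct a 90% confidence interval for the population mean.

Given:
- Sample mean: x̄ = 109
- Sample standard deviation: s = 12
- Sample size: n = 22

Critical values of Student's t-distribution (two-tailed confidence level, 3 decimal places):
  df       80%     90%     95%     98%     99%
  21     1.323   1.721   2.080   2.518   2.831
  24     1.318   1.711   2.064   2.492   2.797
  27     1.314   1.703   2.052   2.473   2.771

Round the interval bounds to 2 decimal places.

The population standard deviation σ is unknown (only the sample standard deviation s is given), so use a t-interval with df = n - 1 = 22 - 1 = 21.

For 90% confidence with df = 21, t* = 1.721 (from t-table)

Standard error: SE = s/√n = 12/√22 = 2.558409

Margin of error: E = t* × SE = 1.721 × 2.558409 = 4.4030

T-interval: x̄ ± E = 109 ± 4.4030 = (104.5970, 113.4030)

Rounded to 2 decimal places:

(104.60, 113.40)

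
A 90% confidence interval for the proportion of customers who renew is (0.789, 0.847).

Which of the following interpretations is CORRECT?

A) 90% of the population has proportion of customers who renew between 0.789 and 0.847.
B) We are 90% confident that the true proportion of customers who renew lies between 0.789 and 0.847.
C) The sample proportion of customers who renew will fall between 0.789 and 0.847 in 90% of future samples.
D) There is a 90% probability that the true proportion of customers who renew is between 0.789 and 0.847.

A confidence interval represents our confidence in the procedure, not a probability statement about the parameter.

Key concept: If we repeated this sampling process many times and computed a 90% CI each time, about 90% of those intervals would contain the true population parameter.

For this specific interval (0.789, 0.847):
- Midpoint (point estimate): 0.818
- Margin of error: 0.029

The correct interpretation is the one stating confidence that the true parameter lies in the interval — option B.

B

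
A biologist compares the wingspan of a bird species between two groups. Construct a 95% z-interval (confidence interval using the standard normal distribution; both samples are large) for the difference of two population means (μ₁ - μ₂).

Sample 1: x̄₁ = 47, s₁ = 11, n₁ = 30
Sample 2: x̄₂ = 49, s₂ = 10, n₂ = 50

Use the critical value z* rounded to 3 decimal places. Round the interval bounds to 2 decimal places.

Both samples are large (n₁ = 30 ≥ 30, n₂ = 50 ≥ 30), so a z-interval for the difference of means applies.

Point estimate: x̄₁ - x̄₂ = 47 - 49 = -2

Standard error: SE = √(s₁²/n₁ + s₂²/n₂)
= √(11²/30 + 10²/50)
= √(4.033333 + 2.000000)
= 2.456284

For 95% confidence, z* = 1.96 (from standard normal table)
Margin of error: E = z* × SE = 1.96 × 2.456284 = 4.8143

Z-interval: (x̄₁ - x̄₂) ± E = -2 ± 4.8143 = (-6.8143, 2.8143)

Rounded to 2 decimal places:

(-6.81, 2.81)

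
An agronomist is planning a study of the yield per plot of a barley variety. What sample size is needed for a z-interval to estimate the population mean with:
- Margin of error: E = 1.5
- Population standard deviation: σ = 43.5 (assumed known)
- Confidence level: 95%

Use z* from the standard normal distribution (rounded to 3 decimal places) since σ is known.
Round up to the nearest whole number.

Using z* since population σ is known (z-interval formula).

For 95% confidence, z* = 1.96 (from standard normal table)

Sample size formula for z-interval: n = (z*σ/E)²

n = (1.96 × 43.5 / 1.5)²
  = (56.840000)²
  = 3230.7856

Round up to the nearest whole number: n = 3231

3231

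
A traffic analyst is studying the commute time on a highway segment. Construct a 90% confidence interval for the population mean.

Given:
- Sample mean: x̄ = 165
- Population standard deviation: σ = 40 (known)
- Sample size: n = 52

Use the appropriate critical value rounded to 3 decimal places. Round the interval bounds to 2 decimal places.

The population standard deviation σ is known, so use a z-interval (standard normal critical value).

For 90% confidence, z* = 1.645 (from standard normal table)

Standard error: SE = σ/√n = 40/√52 = 5.547002

Margin of error: E = z* × SE = 1.645 × 5.547002 = 9.1248

Z-interval: x̄ ± E = 165 ± 9.1248 = (155.8752, 174.1248)

Rounded to 2 decimal places:

(155.88, 174.12)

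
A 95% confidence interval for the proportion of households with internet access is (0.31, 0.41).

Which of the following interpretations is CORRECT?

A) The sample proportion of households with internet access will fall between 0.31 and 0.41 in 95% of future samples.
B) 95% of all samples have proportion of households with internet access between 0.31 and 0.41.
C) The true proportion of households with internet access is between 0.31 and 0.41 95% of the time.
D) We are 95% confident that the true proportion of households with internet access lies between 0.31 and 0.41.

A confidence interval represents our confidence in the procedure, not a probability statement about the parameter.

Key concept: If we repeated this sampling process many times and computed a 95% CI each time, about 95% of those intervals would contain the true population parameter.

For this specific interval (0.31, 0.41):
- Midpoint (point estimate): 0.36
- Margin of error: 0.05

The correct interpretation is the one stating confidence that the true parameter lies in the interval — option D.

D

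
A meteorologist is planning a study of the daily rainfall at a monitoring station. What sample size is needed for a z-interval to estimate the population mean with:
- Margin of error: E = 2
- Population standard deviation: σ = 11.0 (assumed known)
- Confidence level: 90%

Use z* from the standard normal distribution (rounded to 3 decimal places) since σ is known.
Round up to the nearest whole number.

Using z* since population σ is known (z-interval formula).

For 90% confidence, z* = 1.645 (from standard normal table)

Sample size formula for z-interval: n = (z*σ/E)²

n = (1.645 × 11.0 / 2)²
  = (9.047500)²
  = 81.8573

Round up to the nearest whole number: n = 82

82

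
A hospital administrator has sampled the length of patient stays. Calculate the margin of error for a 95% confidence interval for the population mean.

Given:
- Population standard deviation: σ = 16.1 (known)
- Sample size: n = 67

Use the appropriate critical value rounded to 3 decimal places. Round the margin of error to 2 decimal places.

The population standard deviation σ is known, so use the z-interval margin of error formula.

For 95% confidence, z* = 1.96 (from standard normal table)

Margin of error formula for z-interval: E = z* × σ/√n

E = 1.96 × 16.1/√67
  = 1.96 × 1.966928
  = 3.8552

Rounded to 2 decimal places:

3.86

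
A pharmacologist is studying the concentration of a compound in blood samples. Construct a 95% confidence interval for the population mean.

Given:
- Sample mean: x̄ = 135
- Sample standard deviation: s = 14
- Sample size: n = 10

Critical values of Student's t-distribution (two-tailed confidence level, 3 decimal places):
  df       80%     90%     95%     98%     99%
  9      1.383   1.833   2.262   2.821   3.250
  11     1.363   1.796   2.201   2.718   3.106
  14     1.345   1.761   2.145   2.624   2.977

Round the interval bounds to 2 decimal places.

The population standard deviation σ is unknown (only the sample standard deviation s is given), so use a t-interval with df = n - 1 = 10 - 1 = 9.

For 95% confidence with df = 9, t* = 2.262 (from t-table)

Standard error: SE = s/√n = 14/√10 = 4.427189

Margin of error: E = t* × SE = 2.262 × 4.427189 = 10.0143

T-interval: x̄ ± E = 135 ± 10.0143 = (124.9857, 145.0143)

Rounded to 2 decimal places:

(124.99, 145.01)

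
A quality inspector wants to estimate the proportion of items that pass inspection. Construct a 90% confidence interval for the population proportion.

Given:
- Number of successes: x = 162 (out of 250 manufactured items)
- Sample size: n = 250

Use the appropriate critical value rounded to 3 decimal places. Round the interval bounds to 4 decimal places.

Sample proportion: p̂ = 162/250 = 0.648000

Check conditions for normal approximation:
  np̂ = 162 ≥ 10 ✓
  n(1-p̂) = 88 ≥ 10 ✓

The sample is large enough, so use a z-interval (normal approximation) for the proportion.

For 90% confidence, z* = 1.645 (from standard normal table)

Standard error: SE = √(p̂(1-p̂)/n) = √(0.648000×0.352000/250) = 0.03020569

Margin of error: E = z* × SE = 1.645 × 0.03020569 = 0.049688

Z-interval: p̂ ± E = 0.648000 ± 0.049688 = (0.598312, 0.697688)

Rounded to 4 decimal places:

(0.5983, 0.6977)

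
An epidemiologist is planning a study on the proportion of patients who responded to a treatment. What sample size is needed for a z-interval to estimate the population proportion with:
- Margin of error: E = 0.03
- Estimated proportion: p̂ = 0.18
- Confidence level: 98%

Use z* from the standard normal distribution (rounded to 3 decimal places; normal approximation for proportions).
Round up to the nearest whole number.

Using z* for proportion z-interval (normal approximation).

For 98% confidence, z* = 2.326 (from standard normal table)

Sample size formula for proportion z-interval: n = z*²p̂(1-p̂)/E²

n = 2.326² × 0.18 × 0.82 / 0.03²
  = 5.410276 × 0.1476 / 0.0009
  = 887.2853

Round up to the nearest whole number: n = 888

888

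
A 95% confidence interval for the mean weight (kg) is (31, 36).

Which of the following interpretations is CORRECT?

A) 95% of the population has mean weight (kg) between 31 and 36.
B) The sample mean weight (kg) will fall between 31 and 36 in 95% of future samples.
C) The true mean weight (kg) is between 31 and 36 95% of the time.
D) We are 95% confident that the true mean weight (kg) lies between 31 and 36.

A confidence interval represents our confidence in the procedure, not a probability statement about the parameter.

Key concept: If we repeated this sampling process many times and computed a 95% CI each time, about 95% of those intervals would contain the true population parameter.

For this specific interval (31, 36):
- Midpoint (point estimate): 33.5
- Margin of error: 2.5

The correct interpretation is the one stating confidence that the true parameter lies in the interval — option D.

D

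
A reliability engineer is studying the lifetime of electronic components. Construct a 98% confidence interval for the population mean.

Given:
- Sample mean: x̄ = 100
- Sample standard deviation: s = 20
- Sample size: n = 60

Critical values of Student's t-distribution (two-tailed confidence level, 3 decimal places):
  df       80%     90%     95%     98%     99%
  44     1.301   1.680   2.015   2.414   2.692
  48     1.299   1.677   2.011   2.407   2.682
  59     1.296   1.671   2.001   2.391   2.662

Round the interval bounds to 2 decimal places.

The population standard deviation σ is unknown (only the sample standard deviation s is given), so use a t-interval with df = n - 1 = 60 - 1 = 59.

For 98% confidence with df = 59, t* = 2.391 (from t-table)

Standard error: SE = s/√n = 20/√60 = 2.581989

Margin of error: E = t* × SE = 2.391 × 2.581989 = 6.1735

T-interval: x̄ ± E = 100 ± 6.1735 = (93.8265, 106.1735)

Rounded to 2 decimal places:

(93.83, 106.17)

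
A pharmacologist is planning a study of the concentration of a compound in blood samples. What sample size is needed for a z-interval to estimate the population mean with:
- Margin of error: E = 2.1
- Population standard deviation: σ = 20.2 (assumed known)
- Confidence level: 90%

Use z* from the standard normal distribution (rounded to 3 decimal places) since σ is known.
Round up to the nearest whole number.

Using z* since population σ is known (z-interval formula).

For 90% confidence, z* = 1.645 (from standard normal table)

Sample size formula for z-interval: n = (z*σ/E)²

n = (1.645 × 20.2 / 2.1)²
  = (15.823333)²
  = 250.3779

Round up to the nearest whole number: n = 251

251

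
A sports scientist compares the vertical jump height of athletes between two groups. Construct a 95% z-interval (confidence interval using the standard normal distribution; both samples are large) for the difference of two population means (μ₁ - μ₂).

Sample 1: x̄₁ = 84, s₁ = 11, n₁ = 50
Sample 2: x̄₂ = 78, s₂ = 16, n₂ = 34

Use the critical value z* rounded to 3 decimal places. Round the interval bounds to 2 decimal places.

Both samples are large (n₁ = 50 ≥ 30, n₂ = 34 ≥ 30), so a z-interval for the difference of means applies.

Point estimate: x̄₁ - x̄₂ = 84 - 78 = 6

Standard error: SE = √(s₁²/n₁ + s₂²/n₂)
= √(11²/50 + 16²/34)
= √(2.420000 + 7.529412)
= 3.154269

For 95% confidence, z* = 1.96 (from standard normal table)
Margin of error: E = z* × SE = 1.96 × 3.154269 = 6.1824

Z-interval: (x̄₁ - x̄₂) ± E = 6 ± 6.1824 = (-0.1824, 12.1824)

Rounded to 2 decimal places:

(-0.18, 12.18)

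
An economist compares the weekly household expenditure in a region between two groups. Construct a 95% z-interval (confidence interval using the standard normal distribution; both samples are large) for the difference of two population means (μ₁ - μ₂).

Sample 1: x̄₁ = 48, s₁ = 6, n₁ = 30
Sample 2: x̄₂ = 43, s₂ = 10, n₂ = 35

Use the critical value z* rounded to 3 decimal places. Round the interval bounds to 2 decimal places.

Both samples are large (n₁ = 30 ≥ 30, n₂ = 35 ≥ 30), so a z-interval for the difference of means applies.

Point estimate: x̄₁ - x̄₂ = 48 - 43 = 5

Standard error: SE = √(s₁²/n₁ + s₂²/n₂)
= √(6²/30 + 10²/35)
= √(1.200000 + 2.857143)
= 2.014235

For 95% confidence, z* = 1.96 (from standard normal table)
Margin of error: E = z* × SE = 1.96 × 2.014235 = 3.9479

Z-interval: (x̄₁ - x̄₂) ± E = 5 ± 3.9479 = (1.0521, 8.9479)

Rounded to 2 decimal places:

(1.05, 8.95)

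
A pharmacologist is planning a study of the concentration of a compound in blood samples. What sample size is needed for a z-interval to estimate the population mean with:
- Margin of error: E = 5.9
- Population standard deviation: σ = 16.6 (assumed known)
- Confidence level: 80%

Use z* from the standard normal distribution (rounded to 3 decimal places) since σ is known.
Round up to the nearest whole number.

Using z* since population σ is known (z-interval formula).

For 80% confidence, z* = 1.282 (from standard normal table)

Sample size formula for z-interval: n = (z*σ/E)²

n = (1.282 × 16.6 / 5.9)²
  = (3.606983)²
  = 13.0103

Round up to the nearest whole number: n = 14

14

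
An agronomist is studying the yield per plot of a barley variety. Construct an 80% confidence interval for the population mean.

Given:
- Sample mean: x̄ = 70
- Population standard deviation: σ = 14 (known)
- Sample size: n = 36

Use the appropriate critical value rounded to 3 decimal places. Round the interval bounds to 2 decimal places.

The population standard deviation σ is known, so use a z-interval (standard normal critical value).

For 80% confidence, z* = 1.282 (from standard normal table)

Standard error: SE = σ/√n = 14/√36 = 2.333333

Margin of error: E = z* × SE = 1.282 × 2.333333 = 2.9913

Z-interval: x̄ ± E = 70 ± 2.9913 = (67.0087, 72.9913)

Rounded to 2 decimal places:

(67.01, 72.99)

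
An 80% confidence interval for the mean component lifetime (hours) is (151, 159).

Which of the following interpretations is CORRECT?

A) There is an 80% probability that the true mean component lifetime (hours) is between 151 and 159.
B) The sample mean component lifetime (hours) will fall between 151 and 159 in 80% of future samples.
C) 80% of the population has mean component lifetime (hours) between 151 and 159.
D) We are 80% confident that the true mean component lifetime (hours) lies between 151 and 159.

A confidence interval represents our confidence in the procedure, not a probability statement about the parameter.

Key concept: If we repeated this sampling process many times and computed an 80% CI each time, about 80% of those intervals would contain the true population parameter.

For this specific interval (151, 159):
- Midpoint (point estimate): 155
- Margin of error: 4

The correct interpretation is the one stating confidence that the true parameter lies in the interval — option D.

D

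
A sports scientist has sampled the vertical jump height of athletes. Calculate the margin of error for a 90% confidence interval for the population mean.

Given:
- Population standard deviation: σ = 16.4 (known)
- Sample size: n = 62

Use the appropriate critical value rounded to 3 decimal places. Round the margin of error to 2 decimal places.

The population standard deviation σ is known, so use the z-interval margin of error formula.

For 90% confidence, z* = 1.645 (from standard normal table)

Margin of error formula for z-interval: E = z* × σ/√n

E = 1.645 × 16.4/√62
  = 1.645 × 2.082802
  = 3.4262

Rounded to 2 decimal places:

3.43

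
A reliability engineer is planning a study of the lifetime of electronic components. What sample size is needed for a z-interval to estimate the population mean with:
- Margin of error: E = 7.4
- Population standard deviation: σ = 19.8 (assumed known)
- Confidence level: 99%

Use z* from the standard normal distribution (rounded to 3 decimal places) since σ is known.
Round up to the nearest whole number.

Using z* since population σ is known (z-interval formula).

For 99% confidence, z* = 2.576 (from standard normal table)

Sample size formula for z-interval: n = (z*σ/E)²

n = (2.576 × 19.8 / 7.4)²
  = (6.892541)²
  = 47.5071

Round up to the nearest whole number: n = 48

48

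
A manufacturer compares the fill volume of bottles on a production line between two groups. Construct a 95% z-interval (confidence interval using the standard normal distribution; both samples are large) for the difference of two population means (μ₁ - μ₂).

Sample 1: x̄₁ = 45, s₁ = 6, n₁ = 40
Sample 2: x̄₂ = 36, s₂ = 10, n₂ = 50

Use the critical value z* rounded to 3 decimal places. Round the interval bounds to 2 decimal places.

Both samples are large (n₁ = 40 ≥ 30, n₂ = 50 ≥ 30), so a z-interval for the difference of means applies.

Point estimate: x̄₁ - x̄₂ = 45 - 36 = 9

Standard error: SE = √(s₁²/n₁ + s₂²/n₂)
= √(6²/40 + 10²/50)
= √(0.900000 + 2.000000)
= 1.702939

For 95% confidence, z* = 1.96 (from standard normal table)
Margin of error: E = z* × SE = 1.96 × 1.702939 = 3.3378

Z-interval: (x̄₁ - x̄₂) ± E = 9 ± 3.3378 = (5.6622, 12.3378)

Rounded to 2 decimal places:

(5.66, 12.34)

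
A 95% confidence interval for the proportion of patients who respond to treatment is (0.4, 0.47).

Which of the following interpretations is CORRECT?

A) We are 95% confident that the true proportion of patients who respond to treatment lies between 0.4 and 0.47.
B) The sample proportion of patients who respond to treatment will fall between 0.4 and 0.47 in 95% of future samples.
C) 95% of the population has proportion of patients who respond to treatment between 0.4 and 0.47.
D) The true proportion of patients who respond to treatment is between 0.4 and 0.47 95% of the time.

A confidence interval represents our confidence in the procedure, not a probability statement about the parameter.

Key concept: If we repeated this sampling process many times and computed a 95% CI each time, about 95% of those intervals would contain the true population parameter.

For this specific interval (0.4, 0.47):
- Midpoint (point estimate): 0.435
- Margin of error: 0.035

The correct interpretation is the one stating confidence that the true parameter lies in the interval — option A.

A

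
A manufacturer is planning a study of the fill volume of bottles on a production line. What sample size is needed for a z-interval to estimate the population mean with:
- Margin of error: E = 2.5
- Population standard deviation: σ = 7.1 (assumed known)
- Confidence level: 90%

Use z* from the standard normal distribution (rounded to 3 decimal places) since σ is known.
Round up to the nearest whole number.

Using z* since population σ is known (z-interval formula).

For 90% confidence, z* = 1.645 (from standard normal table)

Sample size formula for z-interval: n = (z*σ/E)²

n = (1.645 × 7.1 / 2.5)²
  = (4.671800)²
  = 21.8257

Round up to the nearest whole number: n = 22

22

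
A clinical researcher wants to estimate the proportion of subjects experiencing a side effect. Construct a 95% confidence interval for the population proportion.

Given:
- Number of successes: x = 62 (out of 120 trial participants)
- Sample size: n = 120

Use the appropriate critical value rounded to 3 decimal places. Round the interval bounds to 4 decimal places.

Sample proportion: p̂ = 62/120 = 0.516667

Check conditions for normal approximation:
  np̂ = 62 ≥ 10 ✓
  n(1-p̂) = 58 ≥ 10 ✓

The sample is large enough, so use a z-interval (normal approximation) for the proportion.

For 95% confidence, z* = 1.96 (from standard normal table)

Standard error: SE = √(p̂(1-p̂)/n) = √(0.516667×0.483333/120) = 0.04561818

Margin of error: E = z* × SE = 1.96 × 0.04561818 = 0.089412

Z-interval: p̂ ± E = 0.516667 ± 0.089412 = (0.427255, 0.606078)

Rounded to 4 decimal places:

(0.4273, 0.6061)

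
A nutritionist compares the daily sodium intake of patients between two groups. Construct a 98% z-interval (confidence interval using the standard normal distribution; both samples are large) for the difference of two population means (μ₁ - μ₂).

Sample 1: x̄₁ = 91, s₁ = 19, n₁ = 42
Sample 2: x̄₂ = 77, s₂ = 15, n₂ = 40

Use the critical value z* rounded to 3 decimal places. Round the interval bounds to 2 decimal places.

Both samples are large (n₁ = 42 ≥ 30, n₂ = 40 ≥ 30), so a z-interval for the difference of means applies.

Point estimate: x̄₁ - x̄₂ = 91 - 77 = 14

Standard error: SE = √(s₁²/n₁ + s₂²/n₂)
= √(19²/42 + 15²/40)
= √(8.595238 + 5.625000)
= 3.770973

For 98% confidence, z* = 2.326 (from standard normal table)
Margin of error: E = z* × SE = 2.326 × 3.770973 = 8.7713

Z-interval: (x̄₁ - x̄₂) ± E = 14 ± 8.7713 = (5.2287, 22.7713)

Rounded to 2 decimal places:

(5.23, 22.77)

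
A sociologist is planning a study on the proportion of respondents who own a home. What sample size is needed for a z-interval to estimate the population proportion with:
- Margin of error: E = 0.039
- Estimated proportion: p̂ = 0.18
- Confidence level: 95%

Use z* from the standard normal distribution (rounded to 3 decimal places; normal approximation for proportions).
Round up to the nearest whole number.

Using z* for proportion z-interval (normal approximation).

For 95% confidence, z* = 1.96 (from standard normal table)

Sample size formula for proportion z-interval: n = z*²p̂(1-p̂)/E²

n = 1.96² × 0.18 × 0.82 / 0.039²
  = 3.8416 × 0.1476 / 0.001521
  = 372.7943

Round up to the nearest whole number: n = 373

373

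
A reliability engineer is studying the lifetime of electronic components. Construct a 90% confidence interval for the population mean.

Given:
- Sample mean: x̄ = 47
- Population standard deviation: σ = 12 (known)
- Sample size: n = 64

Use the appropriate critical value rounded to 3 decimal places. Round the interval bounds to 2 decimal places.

The population standard deviation σ is known, so use a z-interval (standard normal critical value).

For 90% confidence, z* = 1.645 (from standard normal table)

Standard error: SE = σ/√n = 12/√64 = 1.500000

Margin of error: E = z* × SE = 1.645 × 1.500000 = 2.4675

Z-interval: x̄ ± E = 47 ± 2.4675 = (44.5325, 49.4675)

Rounded to 2 decimal places:

(44.53, 49.47)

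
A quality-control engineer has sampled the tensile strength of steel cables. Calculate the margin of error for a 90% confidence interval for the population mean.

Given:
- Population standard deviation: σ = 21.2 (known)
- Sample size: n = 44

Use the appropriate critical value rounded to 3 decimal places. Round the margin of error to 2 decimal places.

The population standard deviation σ is known, so use the z-interval margin of error formula.

For 90% confidence, z* = 1.645 (from standard normal table)

Margin of error formula for z-interval: E = z* × σ/√n

E = 1.645 × 21.2/√44
  = 1.645 × 3.196020
  = 5.2575

Rounded to 2 decimal places:

5.26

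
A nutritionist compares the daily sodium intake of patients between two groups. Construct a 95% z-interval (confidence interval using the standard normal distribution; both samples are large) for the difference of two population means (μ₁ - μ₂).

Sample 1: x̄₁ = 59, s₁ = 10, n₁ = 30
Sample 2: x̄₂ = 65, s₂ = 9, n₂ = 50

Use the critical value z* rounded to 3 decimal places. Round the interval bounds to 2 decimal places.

Both samples are large (n₁ = 30 ≥ 30, n₂ = 50 ≥ 30), so a z-interval for the difference of means applies.

Point estimate: x̄₁ - x̄₂ = 59 - 65 = -6

Standard error: SE = √(s₁²/n₁ + s₂²/n₂)
= √(10²/30 + 9²/50)
= √(3.333333 + 1.620000)
= 2.225609

For 95% confidence, z* = 1.96 (from standard normal table)
Margin of error: E = z* × SE = 1.96 × 2.225609 = 4.3622

Z-interval: (x̄₁ - x̄₂) ± E = -6 ± 4.3622 = (-10.3622, -1.6378)

Rounded to 2 decimal places:

(-10.36, -1.64)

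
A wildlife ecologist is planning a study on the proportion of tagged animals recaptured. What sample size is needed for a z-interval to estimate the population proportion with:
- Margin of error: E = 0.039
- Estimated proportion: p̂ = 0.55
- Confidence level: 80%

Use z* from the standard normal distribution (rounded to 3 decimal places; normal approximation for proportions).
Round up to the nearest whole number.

Using z* for proportion z-interval (normal approximation).

For 80% confidence, z* = 1.282 (from standard normal table)

Sample size formula for proportion z-interval: n = z*²p̂(1-p̂)/E²

n = 1.282² × 0.55 × 0.45 / 0.039²
  = 1.643524 × 0.2475 / 0.001521
  = 267.4373

Round up to the nearest whole number: n = 268

268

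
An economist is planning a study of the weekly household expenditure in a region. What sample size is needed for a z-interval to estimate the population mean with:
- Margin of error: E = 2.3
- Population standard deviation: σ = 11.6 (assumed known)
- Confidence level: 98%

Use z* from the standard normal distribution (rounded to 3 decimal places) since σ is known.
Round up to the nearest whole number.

Using z* since population σ is known (z-interval formula).

For 98% confidence, z* = 2.326 (from standard normal table)

Sample size formula for z-interval: n = (z*σ/E)²

n = (2.326 × 11.6 / 2.3)²
  = (11.731130)²
  = 137.6194

Round up to the nearest whole number: n = 138

138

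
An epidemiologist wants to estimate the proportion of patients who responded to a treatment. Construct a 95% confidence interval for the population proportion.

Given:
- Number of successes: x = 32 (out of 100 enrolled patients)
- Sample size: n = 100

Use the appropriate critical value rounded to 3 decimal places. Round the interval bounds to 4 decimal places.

Sample proportion: p̂ = 32/100 = 0.320000

Check conditions for normal approximation:
  np̂ = 32 ≥ 10 ✓
  n(1-p̂) = 68 ≥ 10 ✓

The sample is large enough, so use a z-interval (normal approximation) for the proportion.

For 95% confidence, z* = 1.96 (from standard normal table)

Standard error: SE = √(p̂(1-p̂)/n) = √(0.320000×0.680000/100) = 0.04664762

Margin of error: E = z* × SE = 1.96 × 0.04664762 = 0.091429

Z-interval: p̂ ± E = 0.320000 ± 0.091429 = (0.228571, 0.411429)

Rounded to 4 decimal places:

(0.2286, 0.4114)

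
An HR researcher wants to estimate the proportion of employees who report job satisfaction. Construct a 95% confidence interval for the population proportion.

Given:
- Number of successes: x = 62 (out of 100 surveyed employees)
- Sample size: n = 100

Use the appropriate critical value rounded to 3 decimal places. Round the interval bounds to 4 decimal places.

Sample proportion: p̂ = 62/100 = 0.620000

Check conditions for normal approximation:
  np̂ = 62 ≥ 10 ✓
  n(1-p̂) = 38 ≥ 10 ✓

The sample is large enough, so use a z-interval (normal approximation) for the proportion.

For 95% confidence, z* = 1.96 (from standard normal table)

Standard error: SE = √(p̂(1-p̂)/n) = √(0.620000×0.380000/100) = 0.04853864

Margin of error: E = z* × SE = 1.96 × 0.04853864 = 0.095136

Z-interval: p̂ ± E = 0.620000 ± 0.095136 = (0.524864, 0.715136)

Rounded to 4 decimal places:

(0.5249, 0.7151)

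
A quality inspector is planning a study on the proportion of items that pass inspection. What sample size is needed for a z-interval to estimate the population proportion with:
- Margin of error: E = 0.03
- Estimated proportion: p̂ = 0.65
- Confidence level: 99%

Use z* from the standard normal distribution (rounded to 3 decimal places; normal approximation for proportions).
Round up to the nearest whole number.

Using z* for proportion z-interval (normal approximation).

For 99% confidence, z* = 2.576 (from standard normal table)

Sample size formula for proportion z-interval: n = z*²p̂(1-p̂)/E²

n = 2.576² × 0.65 × 0.35 / 0.03²
  = 6.635776 × 0.2275 / 0.0009
  = 1677.3767

Round up to the nearest whole number: n = 1678

1678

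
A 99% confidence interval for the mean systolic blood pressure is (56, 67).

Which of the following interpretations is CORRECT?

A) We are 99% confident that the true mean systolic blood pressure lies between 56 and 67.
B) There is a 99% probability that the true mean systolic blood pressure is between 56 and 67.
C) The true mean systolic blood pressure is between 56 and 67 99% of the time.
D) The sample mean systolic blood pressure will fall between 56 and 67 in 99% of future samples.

A confidence interval represents our confidence in the procedure, not a probability statement about the parameter.

Key concept: If we repeated this sampling process many times and computed a 99% CI each time, about 99% of those intervals would contain the true population parameter.

For this specific interval (56, 67):
- Midpoint (point estimate): 61.5
- Margin of error: 5.5

The correct interpretation is the one stating confidence that the true parameter lies in the interval — option A.

A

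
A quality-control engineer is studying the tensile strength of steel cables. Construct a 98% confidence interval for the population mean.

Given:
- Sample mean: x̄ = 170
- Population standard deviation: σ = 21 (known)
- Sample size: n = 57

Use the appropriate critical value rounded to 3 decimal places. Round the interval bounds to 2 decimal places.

The population standard deviation σ is known, so use a z-interval (standard normal critical value).

For 98% confidence, z* = 2.326 (from standard normal table)

Standard error: SE = σ/√n = 21/√57 = 2.781518

Margin of error: E = z* × SE = 2.326 × 2.781518 = 6.4698

Z-interval: x̄ ± E = 170 ± 6.4698 = (163.5302, 176.4698)

Rounded to 2 decimal places:

(163.53, 176.47)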